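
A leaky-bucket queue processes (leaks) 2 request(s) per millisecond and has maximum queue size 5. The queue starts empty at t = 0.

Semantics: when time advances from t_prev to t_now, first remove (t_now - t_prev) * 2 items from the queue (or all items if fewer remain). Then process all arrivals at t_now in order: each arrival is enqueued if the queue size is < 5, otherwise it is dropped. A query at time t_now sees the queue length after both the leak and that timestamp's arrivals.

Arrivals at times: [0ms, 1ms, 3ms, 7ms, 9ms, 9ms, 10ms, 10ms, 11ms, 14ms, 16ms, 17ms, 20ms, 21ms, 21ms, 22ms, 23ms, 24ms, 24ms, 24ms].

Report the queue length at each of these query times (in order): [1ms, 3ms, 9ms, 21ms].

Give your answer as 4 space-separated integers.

Queue lengths at query times:
  query t=1ms: backlog = 1
  query t=3ms: backlog = 1
  query t=9ms: backlog = 2
  query t=21ms: backlog = 2

Answer: 1 1 2 2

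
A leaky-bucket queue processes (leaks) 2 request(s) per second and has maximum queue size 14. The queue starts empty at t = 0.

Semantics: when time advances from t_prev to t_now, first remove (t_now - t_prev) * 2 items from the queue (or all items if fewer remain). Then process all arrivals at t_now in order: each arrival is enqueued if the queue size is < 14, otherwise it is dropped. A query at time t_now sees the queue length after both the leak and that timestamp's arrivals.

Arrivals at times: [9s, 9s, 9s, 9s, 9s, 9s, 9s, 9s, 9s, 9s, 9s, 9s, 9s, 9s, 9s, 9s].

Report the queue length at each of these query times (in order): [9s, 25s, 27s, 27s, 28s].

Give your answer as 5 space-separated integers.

Queue lengths at query times:
  query t=9s: backlog = 14
  query t=25s: backlog = 0
  query t=27s: backlog = 0
  query t=27s: backlog = 0
  query t=28s: backlog = 0

Answer: 14 0 0 0 0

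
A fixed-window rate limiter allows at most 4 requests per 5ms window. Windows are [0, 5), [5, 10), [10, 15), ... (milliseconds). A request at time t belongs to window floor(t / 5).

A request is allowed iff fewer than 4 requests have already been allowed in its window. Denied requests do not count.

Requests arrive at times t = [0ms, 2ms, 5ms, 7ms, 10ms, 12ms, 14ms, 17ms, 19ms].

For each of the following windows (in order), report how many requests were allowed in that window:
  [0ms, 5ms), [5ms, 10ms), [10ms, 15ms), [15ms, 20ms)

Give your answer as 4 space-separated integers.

Answer: 2 2 3 2

Derivation:
Processing requests:
  req#1 t=0ms (window 0): ALLOW
  req#2 t=2ms (window 0): ALLOW
  req#3 t=5ms (window 1): ALLOW
  req#4 t=7ms (window 1): ALLOW
  req#5 t=10ms (window 2): ALLOW
  req#6 t=12ms (window 2): ALLOW
  req#7 t=14ms (window 2): ALLOW
  req#8 t=17ms (window 3): ALLOW
  req#9 t=19ms (window 3): ALLOW

Allowed counts by window: 2 2 3 2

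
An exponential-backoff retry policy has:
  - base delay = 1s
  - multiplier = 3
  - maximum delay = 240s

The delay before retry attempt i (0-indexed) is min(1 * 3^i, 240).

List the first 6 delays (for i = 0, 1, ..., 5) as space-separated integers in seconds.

Answer: 1 3 9 27 81 240

Derivation:
Computing each delay:
  i=0: min(1*3^0, 240) = 1
  i=1: min(1*3^1, 240) = 3
  i=2: min(1*3^2, 240) = 9
  i=3: min(1*3^3, 240) = 27
  i=4: min(1*3^4, 240) = 81
  i=5: min(1*3^5, 240) = 240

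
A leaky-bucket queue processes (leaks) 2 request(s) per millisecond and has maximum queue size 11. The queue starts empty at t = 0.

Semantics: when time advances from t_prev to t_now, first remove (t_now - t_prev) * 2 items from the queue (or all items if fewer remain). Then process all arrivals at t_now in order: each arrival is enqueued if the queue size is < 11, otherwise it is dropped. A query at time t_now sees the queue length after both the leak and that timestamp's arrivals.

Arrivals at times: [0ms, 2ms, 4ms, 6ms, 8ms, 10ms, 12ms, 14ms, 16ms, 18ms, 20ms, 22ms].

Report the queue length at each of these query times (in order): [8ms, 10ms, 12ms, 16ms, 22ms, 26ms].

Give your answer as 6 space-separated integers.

Answer: 1 1 1 1 1 0

Derivation:
Queue lengths at query times:
  query t=8ms: backlog = 1
  query t=10ms: backlog = 1
  query t=12ms: backlog = 1
  query t=16ms: backlog = 1
  query t=22ms: backlog = 1
  query t=26ms: backlog = 0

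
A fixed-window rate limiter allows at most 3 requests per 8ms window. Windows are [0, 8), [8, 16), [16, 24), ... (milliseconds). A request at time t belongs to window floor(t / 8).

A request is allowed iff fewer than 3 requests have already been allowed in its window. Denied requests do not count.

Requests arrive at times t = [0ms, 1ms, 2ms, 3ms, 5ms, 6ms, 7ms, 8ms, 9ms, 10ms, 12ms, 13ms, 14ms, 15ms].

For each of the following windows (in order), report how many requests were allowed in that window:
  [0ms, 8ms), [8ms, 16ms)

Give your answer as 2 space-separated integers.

Answer: 3 3

Derivation:
Processing requests:
  req#1 t=0ms (window 0): ALLOW
  req#2 t=1ms (window 0): ALLOW
  req#3 t=2ms (window 0): ALLOW
  req#4 t=3ms (window 0): DENY
  req#5 t=5ms (window 0): DENY
  req#6 t=6ms (window 0): DENY
  req#7 t=7ms (window 0): DENY
  req#8 t=8ms (window 1): ALLOW
  req#9 t=9ms (window 1): ALLOW
  req#10 t=10ms (window 1): ALLOW
  req#11 t=12ms (window 1): DENY
  req#12 t=13ms (window 1): DENY
  req#13 t=14ms (window 1): DENY
  req#14 t=15ms (window 1): DENY

Allowed counts by window: 3 3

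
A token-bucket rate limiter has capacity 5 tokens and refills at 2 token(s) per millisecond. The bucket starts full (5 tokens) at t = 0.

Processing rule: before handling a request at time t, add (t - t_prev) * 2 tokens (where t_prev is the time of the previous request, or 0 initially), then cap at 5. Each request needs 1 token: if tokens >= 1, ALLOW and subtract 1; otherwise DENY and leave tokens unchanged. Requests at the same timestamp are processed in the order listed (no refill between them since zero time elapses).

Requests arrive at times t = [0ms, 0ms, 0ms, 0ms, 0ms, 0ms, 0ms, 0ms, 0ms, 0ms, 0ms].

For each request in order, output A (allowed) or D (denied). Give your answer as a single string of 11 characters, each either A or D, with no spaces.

Answer: AAAAADDDDDD

Derivation:
Simulating step by step:
  req#1 t=0ms: ALLOW
  req#2 t=0ms: ALLOW
  req#3 t=0ms: ALLOW
  req#4 t=0ms: ALLOW
  req#5 t=0ms: ALLOW
  req#6 t=0ms: DENY
  req#7 t=0ms: DENY
  req#8 t=0ms: DENY
  req#9 t=0ms: DENY
  req#10 t=0ms: DENY
  req#11 t=0ms: DENY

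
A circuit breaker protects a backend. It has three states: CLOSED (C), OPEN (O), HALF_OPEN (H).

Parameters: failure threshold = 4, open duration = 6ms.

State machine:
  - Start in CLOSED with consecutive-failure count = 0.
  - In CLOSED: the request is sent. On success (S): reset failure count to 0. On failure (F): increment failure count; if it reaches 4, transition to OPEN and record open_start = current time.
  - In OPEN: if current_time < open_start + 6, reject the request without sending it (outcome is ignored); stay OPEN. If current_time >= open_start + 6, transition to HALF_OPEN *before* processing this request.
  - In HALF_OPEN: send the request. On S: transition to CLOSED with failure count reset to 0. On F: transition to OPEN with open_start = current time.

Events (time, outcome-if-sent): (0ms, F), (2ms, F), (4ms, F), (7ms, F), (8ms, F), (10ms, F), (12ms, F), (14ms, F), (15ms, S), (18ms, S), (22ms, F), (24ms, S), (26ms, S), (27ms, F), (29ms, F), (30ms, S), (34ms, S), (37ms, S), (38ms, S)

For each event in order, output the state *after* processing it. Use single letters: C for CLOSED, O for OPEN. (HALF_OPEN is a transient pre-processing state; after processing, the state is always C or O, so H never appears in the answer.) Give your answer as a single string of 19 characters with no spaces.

Answer: CCCOOOOOOOOOOOOOOCC

Derivation:
State after each event:
  event#1 t=0ms outcome=F: state=CLOSED
  event#2 t=2ms outcome=F: state=CLOSED
  event#3 t=4ms outcome=F: state=CLOSED
  event#4 t=7ms outcome=F: state=OPEN
  event#5 t=8ms outcome=F: state=OPEN
  event#6 t=10ms outcome=F: state=OPEN
  event#7 t=12ms outcome=F: state=OPEN
  event#8 t=14ms outcome=F: state=OPEN
  event#9 t=15ms outcome=S: state=OPEN
  event#10 t=18ms outcome=S: state=OPEN
  event#11 t=22ms outcome=F: state=OPEN
  event#12 t=24ms outcome=S: state=OPEN
  event#13 t=26ms outcome=S: state=OPEN
  event#14 t=27ms outcome=F: state=OPEN
  event#15 t=29ms outcome=F: state=OPEN
  event#16 t=30ms outcome=S: state=OPEN
  event#17 t=34ms outcome=S: state=OPEN
  event#18 t=37ms outcome=S: state=CLOSED
  event#19 t=38ms outcome=S: state=CLOSED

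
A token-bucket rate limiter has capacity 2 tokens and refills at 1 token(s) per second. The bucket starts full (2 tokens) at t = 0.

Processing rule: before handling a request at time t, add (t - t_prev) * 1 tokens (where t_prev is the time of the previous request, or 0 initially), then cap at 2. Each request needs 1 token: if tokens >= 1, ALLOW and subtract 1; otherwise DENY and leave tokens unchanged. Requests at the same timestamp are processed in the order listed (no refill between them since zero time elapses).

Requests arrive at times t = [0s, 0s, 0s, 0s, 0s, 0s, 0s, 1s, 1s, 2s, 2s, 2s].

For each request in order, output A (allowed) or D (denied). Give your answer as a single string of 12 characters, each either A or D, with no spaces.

Answer: AADDDDDADADD

Derivation:
Simulating step by step:
  req#1 t=0s: ALLOW
  req#2 t=0s: ALLOW
  req#3 t=0s: DENY
  req#4 t=0s: DENY
  req#5 t=0s: DENY
  req#6 t=0s: DENY
  req#7 t=0s: DENY
  req#8 t=1s: ALLOW
  req#9 t=1s: DENY
  req#10 t=2s: ALLOW
  req#11 t=2s: DENY
  req#12 t=2s: DENY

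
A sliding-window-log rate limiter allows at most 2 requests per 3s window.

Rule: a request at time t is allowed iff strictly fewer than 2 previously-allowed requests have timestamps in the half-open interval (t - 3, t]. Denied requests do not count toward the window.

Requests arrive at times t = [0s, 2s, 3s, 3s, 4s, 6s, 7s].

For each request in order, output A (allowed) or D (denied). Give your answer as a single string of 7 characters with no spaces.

Tracking allowed requests in the window:
  req#1 t=0s: ALLOW
  req#2 t=2s: ALLOW
  req#3 t=3s: ALLOW
  req#4 t=3s: DENY
  req#5 t=4s: DENY
  req#6 t=6s: ALLOW
  req#7 t=7s: ALLOW

Answer: AAADDAA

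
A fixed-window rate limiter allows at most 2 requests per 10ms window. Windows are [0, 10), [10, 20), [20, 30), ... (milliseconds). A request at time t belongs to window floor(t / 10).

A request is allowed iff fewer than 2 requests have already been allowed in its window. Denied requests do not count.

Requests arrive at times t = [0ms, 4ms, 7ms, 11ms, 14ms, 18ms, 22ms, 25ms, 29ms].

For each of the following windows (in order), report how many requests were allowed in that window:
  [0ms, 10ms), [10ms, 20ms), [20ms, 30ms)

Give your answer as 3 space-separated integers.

Answer: 2 2 2

Derivation:
Processing requests:
  req#1 t=0ms (window 0): ALLOW
  req#2 t=4ms (window 0): ALLOW
  req#3 t=7ms (window 0): DENY
  req#4 t=11ms (window 1): ALLOW
  req#5 t=14ms (window 1): ALLOW
  req#6 t=18ms (window 1): DENY
  req#7 t=22ms (window 2): ALLOW
  req#8 t=25ms (window 2): ALLOW
  req#9 t=29ms (window 2): DENY

Allowed counts by window: 2 2 2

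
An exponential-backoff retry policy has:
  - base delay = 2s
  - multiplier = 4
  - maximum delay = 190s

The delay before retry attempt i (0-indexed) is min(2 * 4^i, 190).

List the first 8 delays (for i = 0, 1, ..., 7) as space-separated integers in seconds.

Answer: 2 8 32 128 190 190 190 190

Derivation:
Computing each delay:
  i=0: min(2*4^0, 190) = 2
  i=1: min(2*4^1, 190) = 8
  i=2: min(2*4^2, 190) = 32
  i=3: min(2*4^3, 190) = 128
  i=4: min(2*4^4, 190) = 190
  i=5: min(2*4^5, 190) = 190
  i=6: min(2*4^6, 190) = 190
  i=7: min(2*4^7, 190) = 190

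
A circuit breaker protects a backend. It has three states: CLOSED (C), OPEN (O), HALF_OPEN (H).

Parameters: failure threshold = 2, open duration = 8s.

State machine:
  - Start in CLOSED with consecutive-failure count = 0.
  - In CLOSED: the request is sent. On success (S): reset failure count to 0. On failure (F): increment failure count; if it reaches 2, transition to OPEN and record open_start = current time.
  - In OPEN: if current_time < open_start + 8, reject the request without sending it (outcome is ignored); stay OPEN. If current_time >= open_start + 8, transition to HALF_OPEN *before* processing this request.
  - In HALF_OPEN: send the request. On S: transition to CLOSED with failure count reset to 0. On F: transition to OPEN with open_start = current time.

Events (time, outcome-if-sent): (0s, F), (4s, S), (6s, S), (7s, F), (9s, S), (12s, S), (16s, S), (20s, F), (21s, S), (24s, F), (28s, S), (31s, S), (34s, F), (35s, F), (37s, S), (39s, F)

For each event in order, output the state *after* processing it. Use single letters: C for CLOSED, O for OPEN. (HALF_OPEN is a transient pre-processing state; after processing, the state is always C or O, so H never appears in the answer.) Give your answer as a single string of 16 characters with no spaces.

State after each event:
  event#1 t=0s outcome=F: state=CLOSED
  event#2 t=4s outcome=S: state=CLOSED
  event#3 t=6s outcome=S: state=CLOSED
  event#4 t=7s outcome=F: state=CLOSED
  event#5 t=9s outcome=S: state=CLOSED
  event#6 t=12s outcome=S: state=CLOSED
  event#7 t=16s outcome=S: state=CLOSED
  event#8 t=20s outcome=F: state=CLOSED
  event#9 t=21s outcome=S: state=CLOSED
  event#10 t=24s outcome=F: state=CLOSED
  event#11 t=28s outcome=S: state=CLOSED
  event#12 t=31s outcome=S: state=CLOSED
  event#13 t=34s outcome=F: state=CLOSED
  event#14 t=35s outcome=F: state=OPEN
  event#15 t=37s outcome=S: state=OPEN
  event#16 t=39s outcome=F: state=OPEN

Answer: CCCCCCCCCCCCCOOO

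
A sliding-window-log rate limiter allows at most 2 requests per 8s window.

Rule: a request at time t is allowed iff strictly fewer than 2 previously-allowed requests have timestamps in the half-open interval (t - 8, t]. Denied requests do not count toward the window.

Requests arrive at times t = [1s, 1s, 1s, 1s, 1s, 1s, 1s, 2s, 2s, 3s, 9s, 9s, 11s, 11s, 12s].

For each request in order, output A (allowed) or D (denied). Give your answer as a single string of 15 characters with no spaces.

Tracking allowed requests in the window:
  req#1 t=1s: ALLOW
  req#2 t=1s: ALLOW
  req#3 t=1s: DENY
  req#4 t=1s: DENY
  req#5 t=1s: DENY
  req#6 t=1s: DENY
  req#7 t=1s: DENY
  req#8 t=2s: DENY
  req#9 t=2s: DENY
  req#10 t=3s: DENY
  req#11 t=9s: ALLOW
  req#12 t=9s: ALLOW
  req#13 t=11s: DENY
  req#14 t=11s: DENY
  req#15 t=12s: DENY

Answer: AADDDDDDDDAADDD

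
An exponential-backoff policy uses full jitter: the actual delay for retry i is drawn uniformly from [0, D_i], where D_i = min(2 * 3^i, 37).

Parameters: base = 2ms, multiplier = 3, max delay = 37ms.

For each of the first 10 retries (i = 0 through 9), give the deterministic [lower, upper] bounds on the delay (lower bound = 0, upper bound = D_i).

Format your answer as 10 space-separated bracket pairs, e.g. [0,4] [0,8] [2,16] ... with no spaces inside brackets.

Computing bounds per retry:
  i=0: D_i=min(2*3^0,37)=2, bounds=[0,2]
  i=1: D_i=min(2*3^1,37)=6, bounds=[0,6]
  i=2: D_i=min(2*3^2,37)=18, bounds=[0,18]
  i=3: D_i=min(2*3^3,37)=37, bounds=[0,37]
  i=4: D_i=min(2*3^4,37)=37, bounds=[0,37]
  i=5: D_i=min(2*3^5,37)=37, bounds=[0,37]
  i=6: D_i=min(2*3^6,37)=37, bounds=[0,37]
  i=7: D_i=min(2*3^7,37)=37, bounds=[0,37]
  i=8: D_i=min(2*3^8,37)=37, bounds=[0,37]
  i=9: D_i=min(2*3^9,37)=37, bounds=[0,37]

Answer: [0,2] [0,6] [0,18] [0,37] [0,37] [0,37] [0,37] [0,37] [0,37] [0,37]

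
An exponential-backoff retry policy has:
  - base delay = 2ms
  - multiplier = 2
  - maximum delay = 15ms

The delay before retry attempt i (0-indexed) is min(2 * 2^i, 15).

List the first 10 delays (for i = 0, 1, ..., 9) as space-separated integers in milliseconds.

Answer: 2 4 8 15 15 15 15 15 15 15

Derivation:
Computing each delay:
  i=0: min(2*2^0, 15) = 2
  i=1: min(2*2^1, 15) = 4
  i=2: min(2*2^2, 15) = 8
  i=3: min(2*2^3, 15) = 15
  i=4: min(2*2^4, 15) = 15
  i=5: min(2*2^5, 15) = 15
  i=6: min(2*2^6, 15) = 15
  i=7: min(2*2^7, 15) = 15
  i=8: min(2*2^8, 15) = 15
  i=9: min(2*2^9, 15) = 15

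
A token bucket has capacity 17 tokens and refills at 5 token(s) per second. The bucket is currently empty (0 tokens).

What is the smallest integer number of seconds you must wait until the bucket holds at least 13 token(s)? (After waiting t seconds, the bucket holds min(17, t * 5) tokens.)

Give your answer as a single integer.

Answer: 3

Derivation:
Need t * 5 >= 13, so t >= 13/5.
Smallest integer t = ceil(13/5) = 3.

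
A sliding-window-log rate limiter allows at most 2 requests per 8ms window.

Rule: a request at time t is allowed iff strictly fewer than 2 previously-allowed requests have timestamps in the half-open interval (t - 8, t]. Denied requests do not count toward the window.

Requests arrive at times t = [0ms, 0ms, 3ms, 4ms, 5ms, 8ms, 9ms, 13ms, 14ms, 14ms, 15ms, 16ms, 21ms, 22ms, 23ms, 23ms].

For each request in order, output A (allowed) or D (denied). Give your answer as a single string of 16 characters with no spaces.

Tracking allowed requests in the window:
  req#1 t=0ms: ALLOW
  req#2 t=0ms: ALLOW
  req#3 t=3ms: DENY
  req#4 t=4ms: DENY
  req#5 t=5ms: DENY
  req#6 t=8ms: ALLOW
  req#7 t=9ms: ALLOW
  req#8 t=13ms: DENY
  req#9 t=14ms: DENY
  req#10 t=14ms: DENY
  req#11 t=15ms: DENY
  req#12 t=16ms: ALLOW
  req#13 t=21ms: ALLOW
  req#14 t=22ms: DENY
  req#15 t=23ms: DENY
  req#16 t=23ms: DENY

Answer: AADDDAADDDDAADDD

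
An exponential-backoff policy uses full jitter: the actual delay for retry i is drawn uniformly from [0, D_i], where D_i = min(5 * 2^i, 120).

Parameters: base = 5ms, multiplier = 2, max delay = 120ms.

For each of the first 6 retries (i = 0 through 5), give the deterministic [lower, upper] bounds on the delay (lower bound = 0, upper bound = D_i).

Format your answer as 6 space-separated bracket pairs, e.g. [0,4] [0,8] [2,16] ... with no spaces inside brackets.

Answer: [0,5] [0,10] [0,20] [0,40] [0,80] [0,120]

Derivation:
Computing bounds per retry:
  i=0: D_i=min(5*2^0,120)=5, bounds=[0,5]
  i=1: D_i=min(5*2^1,120)=10, bounds=[0,10]
  i=2: D_i=min(5*2^2,120)=20, bounds=[0,20]
  i=3: D_i=min(5*2^3,120)=40, bounds=[0,40]
  i=4: D_i=min(5*2^4,120)=80, bounds=[0,80]
  i=5: D_i=min(5*2^5,120)=120, bounds=[0,120]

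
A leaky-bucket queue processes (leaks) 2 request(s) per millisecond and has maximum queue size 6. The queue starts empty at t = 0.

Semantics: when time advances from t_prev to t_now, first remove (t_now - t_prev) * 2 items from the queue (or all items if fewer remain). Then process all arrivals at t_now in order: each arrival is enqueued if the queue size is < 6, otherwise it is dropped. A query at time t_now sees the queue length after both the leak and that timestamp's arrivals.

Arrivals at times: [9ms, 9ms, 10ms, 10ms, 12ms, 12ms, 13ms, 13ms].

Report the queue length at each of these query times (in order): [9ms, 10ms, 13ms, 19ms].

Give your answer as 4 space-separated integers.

Answer: 2 2 2 0

Derivation:
Queue lengths at query times:
  query t=9ms: backlog = 2
  query t=10ms: backlog = 2
  query t=13ms: backlog = 2
  query t=19ms: backlog = 0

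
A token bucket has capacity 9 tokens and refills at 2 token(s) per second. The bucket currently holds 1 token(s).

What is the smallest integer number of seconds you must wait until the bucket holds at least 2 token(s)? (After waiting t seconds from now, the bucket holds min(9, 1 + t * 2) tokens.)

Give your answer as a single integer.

Answer: 1

Derivation:
Need 1 + t * 2 >= 2, so t >= 1/2.
Smallest integer t = ceil(1/2) = 1.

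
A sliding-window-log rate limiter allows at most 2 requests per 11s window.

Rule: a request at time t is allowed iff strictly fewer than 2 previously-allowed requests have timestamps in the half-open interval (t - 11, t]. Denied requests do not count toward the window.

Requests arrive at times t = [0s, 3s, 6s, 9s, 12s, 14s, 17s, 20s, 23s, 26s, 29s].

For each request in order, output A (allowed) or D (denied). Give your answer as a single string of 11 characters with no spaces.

Answer: AADDAADDAAD

Derivation:
Tracking allowed requests in the window:
  req#1 t=0s: ALLOW
  req#2 t=3s: ALLOW
  req#3 t=6s: DENY
  req#4 t=9s: DENY
  req#5 t=12s: ALLOW
  req#6 t=14s: ALLOW
  req#7 t=17s: DENY
  req#8 t=20s: DENY
  req#9 t=23s: ALLOW
  req#10 t=26s: ALLOW
  req#11 t=29s: DENY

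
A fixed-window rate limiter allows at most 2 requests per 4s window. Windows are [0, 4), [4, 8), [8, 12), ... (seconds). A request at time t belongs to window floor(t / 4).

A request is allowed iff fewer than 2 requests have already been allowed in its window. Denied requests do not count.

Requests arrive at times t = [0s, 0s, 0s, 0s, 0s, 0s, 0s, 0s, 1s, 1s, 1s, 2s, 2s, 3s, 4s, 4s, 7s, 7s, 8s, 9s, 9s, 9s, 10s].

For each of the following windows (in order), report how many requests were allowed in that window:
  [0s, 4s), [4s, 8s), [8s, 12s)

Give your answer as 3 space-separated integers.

Processing requests:
  req#1 t=0s (window 0): ALLOW
  req#2 t=0s (window 0): ALLOW
  req#3 t=0s (window 0): DENY
  req#4 t=0s (window 0): DENY
  req#5 t=0s (window 0): DENY
  req#6 t=0s (window 0): DENY
  req#7 t=0s (window 0): DENY
  req#8 t=0s (window 0): DENY
  req#9 t=1s (window 0): DENY
  req#10 t=1s (window 0): DENY
  req#11 t=1s (window 0): DENY
  req#12 t=2s (window 0): DENY
  req#13 t=2s (window 0): DENY
  req#14 t=3s (window 0): DENY
  req#15 t=4s (window 1): ALLOW
  req#16 t=4s (window 1): ALLOW
  req#17 t=7s (window 1): DENY
  req#18 t=7s (window 1): DENY
  req#19 t=8s (window 2): ALLOW
  req#20 t=9s (window 2): ALLOW
  req#21 t=9s (window 2): DENY
  req#22 t=9s (window 2): DENY
  req#23 t=10s (window 2): DENY

Allowed counts by window: 2 2 2

Answer: 2 2 2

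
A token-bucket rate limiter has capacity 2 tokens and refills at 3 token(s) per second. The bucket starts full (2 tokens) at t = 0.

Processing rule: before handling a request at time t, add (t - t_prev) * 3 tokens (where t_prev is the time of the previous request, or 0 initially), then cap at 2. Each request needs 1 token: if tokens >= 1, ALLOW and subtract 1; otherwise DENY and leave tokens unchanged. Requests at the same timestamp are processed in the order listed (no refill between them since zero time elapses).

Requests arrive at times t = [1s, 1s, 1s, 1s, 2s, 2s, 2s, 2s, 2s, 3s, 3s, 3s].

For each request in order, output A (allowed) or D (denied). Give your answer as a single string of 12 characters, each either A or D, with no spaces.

Simulating step by step:
  req#1 t=1s: ALLOW
  req#2 t=1s: ALLOW
  req#3 t=1s: DENY
  req#4 t=1s: DENY
  req#5 t=2s: ALLOW
  req#6 t=2s: ALLOW
  req#7 t=2s: DENY
  req#8 t=2s: DENY
  req#9 t=2s: DENY
  req#10 t=3s: ALLOW
  req#11 t=3s: ALLOW
  req#12 t=3s: DENY

Answer: AADDAADDDAAD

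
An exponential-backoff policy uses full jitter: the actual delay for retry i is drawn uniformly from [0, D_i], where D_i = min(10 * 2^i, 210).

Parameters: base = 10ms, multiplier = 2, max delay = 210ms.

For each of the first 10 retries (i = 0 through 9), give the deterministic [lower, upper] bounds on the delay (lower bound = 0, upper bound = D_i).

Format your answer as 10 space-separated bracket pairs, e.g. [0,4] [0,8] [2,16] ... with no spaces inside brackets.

Answer: [0,10] [0,20] [0,40] [0,80] [0,160] [0,210] [0,210] [0,210] [0,210] [0,210]

Derivation:
Computing bounds per retry:
  i=0: D_i=min(10*2^0,210)=10, bounds=[0,10]
  i=1: D_i=min(10*2^1,210)=20, bounds=[0,20]
  i=2: D_i=min(10*2^2,210)=40, bounds=[0,40]
  i=3: D_i=min(10*2^3,210)=80, bounds=[0,80]
  i=4: D_i=min(10*2^4,210)=160, bounds=[0,160]
  i=5: D_i=min(10*2^5,210)=210, bounds=[0,210]
  i=6: D_i=min(10*2^6,210)=210, bounds=[0,210]
  i=7: D_i=min(10*2^7,210)=210, bounds=[0,210]
  i=8: D_i=min(10*2^8,210)=210, bounds=[0,210]
  i=9: D_i=min(10*2^9,210)=210, bounds=[0,210]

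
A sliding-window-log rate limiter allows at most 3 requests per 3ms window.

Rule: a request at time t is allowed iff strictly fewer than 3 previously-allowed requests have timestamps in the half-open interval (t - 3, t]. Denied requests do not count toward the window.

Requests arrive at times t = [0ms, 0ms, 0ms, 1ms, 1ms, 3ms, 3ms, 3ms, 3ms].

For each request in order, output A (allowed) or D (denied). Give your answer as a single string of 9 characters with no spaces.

Tracking allowed requests in the window:
  req#1 t=0ms: ALLOW
  req#2 t=0ms: ALLOW
  req#3 t=0ms: ALLOW
  req#4 t=1ms: DENY
  req#5 t=1ms: DENY
  req#6 t=3ms: ALLOW
  req#7 t=3ms: ALLOW
  req#8 t=3ms: ALLOW
  req#9 t=3ms: DENY

Answer: AAADDAAAD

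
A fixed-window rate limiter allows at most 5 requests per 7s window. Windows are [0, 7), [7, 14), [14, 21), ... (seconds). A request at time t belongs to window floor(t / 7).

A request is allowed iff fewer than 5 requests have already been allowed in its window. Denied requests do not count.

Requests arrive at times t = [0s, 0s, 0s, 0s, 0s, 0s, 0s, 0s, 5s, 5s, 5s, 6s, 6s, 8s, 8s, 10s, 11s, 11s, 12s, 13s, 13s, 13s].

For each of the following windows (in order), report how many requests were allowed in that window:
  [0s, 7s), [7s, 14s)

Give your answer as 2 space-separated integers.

Processing requests:
  req#1 t=0s (window 0): ALLOW
  req#2 t=0s (window 0): ALLOW
  req#3 t=0s (window 0): ALLOW
  req#4 t=0s (window 0): ALLOW
  req#5 t=0s (window 0): ALLOW
  req#6 t=0s (window 0): DENY
  req#7 t=0s (window 0): DENY
  req#8 t=0s (window 0): DENY
  req#9 t=5s (window 0): DENY
  req#10 t=5s (window 0): DENY
  req#11 t=5s (window 0): DENY
  req#12 t=6s (window 0): DENY
  req#13 t=6s (window 0): DENY
  req#14 t=8s (window 1): ALLOW
  req#15 t=8s (window 1): ALLOW
  req#16 t=10s (window 1): ALLOW
  req#17 t=11s (window 1): ALLOW
  req#18 t=11s (window 1): ALLOW
  req#19 t=12s (window 1): DENY
  req#20 t=13s (window 1): DENY
  req#21 t=13s (window 1): DENY
  req#22 t=13s (window 1): DENY

Allowed counts by window: 5 5

Answer: 5 5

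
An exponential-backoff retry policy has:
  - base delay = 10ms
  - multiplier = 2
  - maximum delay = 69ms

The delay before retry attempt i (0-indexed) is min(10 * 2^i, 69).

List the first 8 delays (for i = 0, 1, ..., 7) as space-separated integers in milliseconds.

Answer: 10 20 40 69 69 69 69 69

Derivation:
Computing each delay:
  i=0: min(10*2^0, 69) = 10
  i=1: min(10*2^1, 69) = 20
  i=2: min(10*2^2, 69) = 40
  i=3: min(10*2^3, 69) = 69
  i=4: min(10*2^4, 69) = 69
  i=5: min(10*2^5, 69) = 69
  i=6: min(10*2^6, 69) = 69
  i=7: min(10*2^7, 69) = 69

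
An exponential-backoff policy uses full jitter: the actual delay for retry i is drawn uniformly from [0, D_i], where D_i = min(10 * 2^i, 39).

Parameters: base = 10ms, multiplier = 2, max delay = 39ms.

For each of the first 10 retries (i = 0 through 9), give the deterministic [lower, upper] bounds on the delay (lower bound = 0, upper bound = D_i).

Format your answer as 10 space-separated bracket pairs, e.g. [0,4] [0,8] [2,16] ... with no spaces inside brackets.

Answer: [0,10] [0,20] [0,39] [0,39] [0,39] [0,39] [0,39] [0,39] [0,39] [0,39]

Derivation:
Computing bounds per retry:
  i=0: D_i=min(10*2^0,39)=10, bounds=[0,10]
  i=1: D_i=min(10*2^1,39)=20, bounds=[0,20]
  i=2: D_i=min(10*2^2,39)=39, bounds=[0,39]
  i=3: D_i=min(10*2^3,39)=39, bounds=[0,39]
  i=4: D_i=min(10*2^4,39)=39, bounds=[0,39]
  i=5: D_i=min(10*2^5,39)=39, bounds=[0,39]
  i=6: D_i=min(10*2^6,39)=39, bounds=[0,39]
  i=7: D_i=min(10*2^7,39)=39, bounds=[0,39]
  i=8: D_i=min(10*2^8,39)=39, bounds=[0,39]
  i=9: D_i=min(10*2^9,39)=39, bounds=[0,39]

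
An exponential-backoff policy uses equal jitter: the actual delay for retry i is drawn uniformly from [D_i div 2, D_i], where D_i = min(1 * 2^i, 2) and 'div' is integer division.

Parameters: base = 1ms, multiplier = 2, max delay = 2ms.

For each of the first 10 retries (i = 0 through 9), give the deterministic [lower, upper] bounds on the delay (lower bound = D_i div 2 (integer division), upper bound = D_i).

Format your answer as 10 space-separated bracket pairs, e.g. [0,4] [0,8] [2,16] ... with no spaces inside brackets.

Answer: [0,1] [1,2] [1,2] [1,2] [1,2] [1,2] [1,2] [1,2] [1,2] [1,2]

Derivation:
Computing bounds per retry:
  i=0: D_i=min(1*2^0,2)=1, bounds=[0,1]
  i=1: D_i=min(1*2^1,2)=2, bounds=[1,2]
  i=2: D_i=min(1*2^2,2)=2, bounds=[1,2]
  i=3: D_i=min(1*2^3,2)=2, bounds=[1,2]
  i=4: D_i=min(1*2^4,2)=2, bounds=[1,2]
  i=5: D_i=min(1*2^5,2)=2, bounds=[1,2]
  i=6: D_i=min(1*2^6,2)=2, bounds=[1,2]
  i=7: D_i=min(1*2^7,2)=2, bounds=[1,2]
  i=8: D_i=min(1*2^8,2)=2, bounds=[1,2]
  i=9: D_i=min(1*2^9,2)=2, bounds=[1,2]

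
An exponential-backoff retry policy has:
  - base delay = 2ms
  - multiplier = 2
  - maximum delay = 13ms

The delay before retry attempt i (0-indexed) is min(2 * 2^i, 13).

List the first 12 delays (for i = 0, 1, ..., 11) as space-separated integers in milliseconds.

Answer: 2 4 8 13 13 13 13 13 13 13 13 13

Derivation:
Computing each delay:
  i=0: min(2*2^0, 13) = 2
  i=1: min(2*2^1, 13) = 4
  i=2: min(2*2^2, 13) = 8
  i=3: min(2*2^3, 13) = 13
  i=4: min(2*2^4, 13) = 13
  i=5: min(2*2^5, 13) = 13
  i=6: min(2*2^6, 13) = 13
  i=7: min(2*2^7, 13) = 13
  i=8: min(2*2^8, 13) = 13
  i=9: min(2*2^9, 13) = 13
  i=10: min(2*2^10, 13) = 13
  i=11: min(2*2^11, 13) = 13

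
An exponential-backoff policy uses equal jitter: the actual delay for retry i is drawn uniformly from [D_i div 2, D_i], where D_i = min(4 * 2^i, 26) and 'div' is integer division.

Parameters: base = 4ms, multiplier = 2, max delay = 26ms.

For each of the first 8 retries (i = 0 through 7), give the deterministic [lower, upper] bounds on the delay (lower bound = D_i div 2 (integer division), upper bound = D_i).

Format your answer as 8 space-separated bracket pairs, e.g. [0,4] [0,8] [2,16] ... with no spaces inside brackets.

Answer: [2,4] [4,8] [8,16] [13,26] [13,26] [13,26] [13,26] [13,26]

Derivation:
Computing bounds per retry:
  i=0: D_i=min(4*2^0,26)=4, bounds=[2,4]
  i=1: D_i=min(4*2^1,26)=8, bounds=[4,8]
  i=2: D_i=min(4*2^2,26)=16, bounds=[8,16]
  i=3: D_i=min(4*2^3,26)=26, bounds=[13,26]
  i=4: D_i=min(4*2^4,26)=26, bounds=[13,26]
  i=5: D_i=min(4*2^5,26)=26, bounds=[13,26]
  i=6: D_i=min(4*2^6,26)=26, bounds=[13,26]
  i=7: D_i=min(4*2^7,26)=26, bounds=[13,26]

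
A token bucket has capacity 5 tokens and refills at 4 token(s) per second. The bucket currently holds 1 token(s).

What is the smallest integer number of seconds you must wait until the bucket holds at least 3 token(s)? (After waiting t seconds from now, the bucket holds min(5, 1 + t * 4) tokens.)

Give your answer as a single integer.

Answer: 1

Derivation:
Need 1 + t * 4 >= 3, so t >= 2/4.
Smallest integer t = ceil(2/4) = 1.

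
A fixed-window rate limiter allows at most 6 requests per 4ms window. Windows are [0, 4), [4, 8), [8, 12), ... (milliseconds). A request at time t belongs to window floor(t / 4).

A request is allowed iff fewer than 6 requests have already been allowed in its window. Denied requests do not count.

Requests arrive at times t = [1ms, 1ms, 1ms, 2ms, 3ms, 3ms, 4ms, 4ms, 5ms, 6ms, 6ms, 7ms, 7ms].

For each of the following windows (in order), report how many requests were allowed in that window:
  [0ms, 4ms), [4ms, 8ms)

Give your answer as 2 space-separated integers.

Processing requests:
  req#1 t=1ms (window 0): ALLOW
  req#2 t=1ms (window 0): ALLOW
  req#3 t=1ms (window 0): ALLOW
  req#4 t=2ms (window 0): ALLOW
  req#5 t=3ms (window 0): ALLOW
  req#6 t=3ms (window 0): ALLOW
  req#7 t=4ms (window 1): ALLOW
  req#8 t=4ms (window 1): ALLOW
  req#9 t=5ms (window 1): ALLOW
  req#10 t=6ms (window 1): ALLOW
  req#11 t=6ms (window 1): ALLOW
  req#12 t=7ms (window 1): ALLOW
  req#13 t=7ms (window 1): DENY

Allowed counts by window: 6 6

Answer: 6 6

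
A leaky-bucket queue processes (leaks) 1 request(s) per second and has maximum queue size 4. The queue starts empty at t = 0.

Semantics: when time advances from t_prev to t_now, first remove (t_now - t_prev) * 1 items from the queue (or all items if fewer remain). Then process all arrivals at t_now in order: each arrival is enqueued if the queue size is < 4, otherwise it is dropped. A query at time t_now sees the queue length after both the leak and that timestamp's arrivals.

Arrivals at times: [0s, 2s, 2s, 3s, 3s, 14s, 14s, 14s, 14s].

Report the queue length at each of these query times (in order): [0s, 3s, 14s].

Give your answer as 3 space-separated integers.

Answer: 1 3 4

Derivation:
Queue lengths at query times:
  query t=0s: backlog = 1
  query t=3s: backlog = 3
  query t=14s: backlog = 4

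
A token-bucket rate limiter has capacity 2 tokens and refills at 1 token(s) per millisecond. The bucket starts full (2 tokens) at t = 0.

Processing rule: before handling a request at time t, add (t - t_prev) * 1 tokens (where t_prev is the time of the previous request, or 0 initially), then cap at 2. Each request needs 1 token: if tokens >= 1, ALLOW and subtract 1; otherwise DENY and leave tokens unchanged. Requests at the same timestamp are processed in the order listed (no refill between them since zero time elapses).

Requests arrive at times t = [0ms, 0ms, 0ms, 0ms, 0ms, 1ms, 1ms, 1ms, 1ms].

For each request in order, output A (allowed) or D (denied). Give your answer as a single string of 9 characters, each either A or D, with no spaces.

Simulating step by step:
  req#1 t=0ms: ALLOW
  req#2 t=0ms: ALLOW
  req#3 t=0ms: DENY
  req#4 t=0ms: DENY
  req#5 t=0ms: DENY
  req#6 t=1ms: ALLOW
  req#7 t=1ms: DENY
  req#8 t=1ms: DENY
  req#9 t=1ms: DENY

Answer: AADDDADDD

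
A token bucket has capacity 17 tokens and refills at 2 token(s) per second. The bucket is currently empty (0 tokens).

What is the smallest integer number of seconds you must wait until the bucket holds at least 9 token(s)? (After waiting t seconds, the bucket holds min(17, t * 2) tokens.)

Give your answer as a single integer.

Need t * 2 >= 9, so t >= 9/2.
Smallest integer t = ceil(9/2) = 5.

Answer: 5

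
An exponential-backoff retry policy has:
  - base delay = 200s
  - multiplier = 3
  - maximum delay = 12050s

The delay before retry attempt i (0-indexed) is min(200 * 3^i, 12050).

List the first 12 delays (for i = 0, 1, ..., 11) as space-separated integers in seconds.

Computing each delay:
  i=0: min(200*3^0, 12050) = 200
  i=1: min(200*3^1, 12050) = 600
  i=2: min(200*3^2, 12050) = 1800
  i=3: min(200*3^3, 12050) = 5400
  i=4: min(200*3^4, 12050) = 12050
  i=5: min(200*3^5, 12050) = 12050
  i=6: min(200*3^6, 12050) = 12050
  i=7: min(200*3^7, 12050) = 12050
  i=8: min(200*3^8, 12050) = 12050
  i=9: min(200*3^9, 12050) = 12050
  i=10: min(200*3^10, 12050) = 12050
  i=11: min(200*3^11, 12050) = 12050

Answer: 200 600 1800 5400 12050 12050 12050 12050 12050 12050 12050 12050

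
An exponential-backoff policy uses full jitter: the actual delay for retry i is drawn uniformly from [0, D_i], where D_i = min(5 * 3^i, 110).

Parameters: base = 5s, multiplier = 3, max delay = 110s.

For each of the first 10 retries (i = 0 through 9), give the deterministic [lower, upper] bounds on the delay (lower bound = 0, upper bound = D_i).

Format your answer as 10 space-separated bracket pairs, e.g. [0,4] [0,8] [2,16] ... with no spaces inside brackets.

Answer: [0,5] [0,15] [0,45] [0,110] [0,110] [0,110] [0,110] [0,110] [0,110] [0,110]

Derivation:
Computing bounds per retry:
  i=0: D_i=min(5*3^0,110)=5, bounds=[0,5]
  i=1: D_i=min(5*3^1,110)=15, bounds=[0,15]
  i=2: D_i=min(5*3^2,110)=45, bounds=[0,45]
  i=3: D_i=min(5*3^3,110)=110, bounds=[0,110]
  i=4: D_i=min(5*3^4,110)=110, bounds=[0,110]
  i=5: D_i=min(5*3^5,110)=110, bounds=[0,110]
  i=6: D_i=min(5*3^6,110)=110, bounds=[0,110]
  i=7: D_i=min(5*3^7,110)=110, bounds=[0,110]
  i=8: D_i=min(5*3^8,110)=110, bounds=[0,110]
  i=9: D_i=min(5*3^9,110)=110, bounds=[0,110]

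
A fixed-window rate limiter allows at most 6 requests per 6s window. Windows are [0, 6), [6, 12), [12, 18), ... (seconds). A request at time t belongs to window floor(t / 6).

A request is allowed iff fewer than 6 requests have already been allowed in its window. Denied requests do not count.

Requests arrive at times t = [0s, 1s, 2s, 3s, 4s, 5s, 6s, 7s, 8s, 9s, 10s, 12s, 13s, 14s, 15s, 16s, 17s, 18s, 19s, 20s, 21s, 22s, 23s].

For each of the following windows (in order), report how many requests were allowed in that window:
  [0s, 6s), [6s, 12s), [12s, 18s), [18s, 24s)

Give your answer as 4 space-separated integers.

Processing requests:
  req#1 t=0s (window 0): ALLOW
  req#2 t=1s (window 0): ALLOW
  req#3 t=2s (window 0): ALLOW
  req#4 t=3s (window 0): ALLOW
  req#5 t=4s (window 0): ALLOW
  req#6 t=5s (window 0): ALLOW
  req#7 t=6s (window 1): ALLOW
  req#8 t=7s (window 1): ALLOW
  req#9 t=8s (window 1): ALLOW
  req#10 t=9s (window 1): ALLOW
  req#11 t=10s (window 1): ALLOW
  req#12 t=12s (window 2): ALLOW
  req#13 t=13s (window 2): ALLOW
  req#14 t=14s (window 2): ALLOW
  req#15 t=15s (window 2): ALLOW
  req#16 t=16s (window 2): ALLOW
  req#17 t=17s (window 2): ALLOW
  req#18 t=18s (window 3): ALLOW
  req#19 t=19s (window 3): ALLOW
  req#20 t=20s (window 3): ALLOW
  req#21 t=21s (window 3): ALLOW
  req#22 t=22s (window 3): ALLOW
  req#23 t=23s (window 3): ALLOW

Allowed counts by window: 6 5 6 6

Answer: 6 5 6 6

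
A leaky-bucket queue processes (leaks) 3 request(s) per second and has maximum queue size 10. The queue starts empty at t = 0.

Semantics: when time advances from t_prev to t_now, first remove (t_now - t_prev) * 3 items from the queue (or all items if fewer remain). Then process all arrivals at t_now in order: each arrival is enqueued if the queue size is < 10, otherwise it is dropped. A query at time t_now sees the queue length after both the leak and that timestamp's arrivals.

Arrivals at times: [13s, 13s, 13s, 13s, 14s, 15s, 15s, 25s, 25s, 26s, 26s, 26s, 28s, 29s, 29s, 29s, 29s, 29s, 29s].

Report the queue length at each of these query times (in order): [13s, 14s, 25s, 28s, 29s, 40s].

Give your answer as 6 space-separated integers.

Answer: 4 2 2 1 6 0

Derivation:
Queue lengths at query times:
  query t=13s: backlog = 4
  query t=14s: backlog = 2
  query t=25s: backlog = 2
  query t=28s: backlog = 1
  query t=29s: backlog = 6
  query t=40s: backlog = 0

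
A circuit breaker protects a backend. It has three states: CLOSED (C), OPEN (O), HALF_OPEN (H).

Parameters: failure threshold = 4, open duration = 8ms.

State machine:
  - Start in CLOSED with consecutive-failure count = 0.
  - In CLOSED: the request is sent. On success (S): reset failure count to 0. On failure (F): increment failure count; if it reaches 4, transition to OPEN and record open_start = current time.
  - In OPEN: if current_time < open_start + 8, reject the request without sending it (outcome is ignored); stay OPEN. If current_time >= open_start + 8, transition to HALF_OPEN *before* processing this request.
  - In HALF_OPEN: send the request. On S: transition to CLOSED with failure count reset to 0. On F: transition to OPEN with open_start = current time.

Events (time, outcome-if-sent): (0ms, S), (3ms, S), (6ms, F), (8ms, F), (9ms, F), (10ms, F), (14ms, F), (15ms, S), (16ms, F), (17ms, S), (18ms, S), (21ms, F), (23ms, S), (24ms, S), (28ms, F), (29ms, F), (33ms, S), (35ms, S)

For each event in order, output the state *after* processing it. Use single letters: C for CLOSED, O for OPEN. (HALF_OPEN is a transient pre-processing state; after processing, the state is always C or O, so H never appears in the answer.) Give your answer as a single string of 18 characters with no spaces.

Answer: CCCCCOOOOOCCCCCCCC

Derivation:
State after each event:
  event#1 t=0ms outcome=S: state=CLOSED
  event#2 t=3ms outcome=S: state=CLOSED
  event#3 t=6ms outcome=F: state=CLOSED
  event#4 t=8ms outcome=F: state=CLOSED
  event#5 t=9ms outcome=F: state=CLOSED
  event#6 t=10ms outcome=F: state=OPEN
  event#7 t=14ms outcome=F: state=OPEN
  event#8 t=15ms outcome=S: state=OPEN
  event#9 t=16ms outcome=F: state=OPEN
  event#10 t=17ms outcome=S: state=OPEN
  event#11 t=18ms outcome=S: state=CLOSED
  event#12 t=21ms outcome=F: state=CLOSED
  event#13 t=23ms outcome=S: state=CLOSED
  event#14 t=24ms outcome=S: state=CLOSED
  event#15 t=28ms outcome=F: state=CLOSED
  event#16 t=29ms outcome=F: state=CLOSED
  event#17 t=33ms outcome=S: state=CLOSED
  event#18 t=35ms outcome=S: state=CLOSED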